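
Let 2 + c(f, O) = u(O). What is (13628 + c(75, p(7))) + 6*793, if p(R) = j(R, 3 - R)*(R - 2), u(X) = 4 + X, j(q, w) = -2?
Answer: 18378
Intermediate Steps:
p(R) = 4 - 2*R (p(R) = -2*(R - 2) = -2*(-2 + R) = 4 - 2*R)
c(f, O) = 2 + O (c(f, O) = -2 + (4 + O) = 2 + O)
(13628 + c(75, p(7))) + 6*793 = (13628 + (2 + (4 - 2*7))) + 6*793 = (13628 + (2 + (4 - 14))) + 4758 = (13628 + (2 - 10)) + 4758 = (13628 - 8) + 4758 = 13620 + 4758 = 18378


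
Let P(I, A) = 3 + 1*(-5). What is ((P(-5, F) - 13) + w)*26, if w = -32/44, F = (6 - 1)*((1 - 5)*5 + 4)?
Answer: -4498/11 ≈ -408.91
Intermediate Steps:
F = -80 (F = 5*(-4*5 + 4) = 5*(-20 + 4) = 5*(-16) = -80)
P(I, A) = -2 (P(I, A) = 3 - 5 = -2)
w = -8/11 (w = -32*1/44 = -8/11 ≈ -0.72727)
((P(-5, F) - 13) + w)*26 = ((-2 - 13) - 8/11)*26 = (-15 - 8/11)*26 = -173/11*26 = -4498/11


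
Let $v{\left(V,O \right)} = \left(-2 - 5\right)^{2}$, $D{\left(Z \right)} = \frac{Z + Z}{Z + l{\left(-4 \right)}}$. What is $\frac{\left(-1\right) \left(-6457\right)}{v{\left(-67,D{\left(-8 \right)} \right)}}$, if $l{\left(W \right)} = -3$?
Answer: $\frac{6457}{49} \approx 131.78$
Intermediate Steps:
$D{\left(Z \right)} = \frac{2 Z}{-3 + Z}$ ($D{\left(Z \right)} = \frac{Z + Z}{Z - 3} = \frac{2 Z}{-3 + Z}$)
$v{\left(V,O \right)} = 49$ ($v{\left(V,O \right)} = \left(-7\right)^{2} = 49$)
$\frac{\left(-1\right) \left(-6457\right)}{v{\left(-67,D{\left(-8 \right)} \right)}} = \frac{\left(-1\right) \left(-6457\right)}{49} = 6457 \cdot \frac{1}{49} = \frac{6457}{49}$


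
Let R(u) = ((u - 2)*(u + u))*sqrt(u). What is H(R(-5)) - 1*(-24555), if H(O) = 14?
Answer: 24569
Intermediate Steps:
R(u) = 2*u**(3/2)*(-2 + u) (R(u) = ((-2 + u)*(2*u))*sqrt(u) = (2*u*(-2 + u))*sqrt(u) = 2*u**(3/2)*(-2 + u))
H(R(-5)) - 1*(-24555) = 14 - 1*(-24555) = 14 + 24555 = 24569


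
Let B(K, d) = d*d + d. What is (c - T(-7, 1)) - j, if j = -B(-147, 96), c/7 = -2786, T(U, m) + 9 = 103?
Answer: -10284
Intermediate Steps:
T(U, m) = 94 (T(U, m) = -9 + 103 = 94)
B(K, d) = d + d² (B(K, d) = d² + d = d + d²)
c = -19502 (c = 7*(-2786) = -19502)
j = -9312 (j = -96*(1 + 96) = -96*97 = -1*9312 = -9312)
(c - T(-7, 1)) - j = (-19502 - 1*94) - 1*(-9312) = (-19502 - 94) + 9312 = -19596 + 9312 = -10284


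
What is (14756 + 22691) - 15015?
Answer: 22432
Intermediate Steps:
(14756 + 22691) - 15015 = 37447 - 15015 = 22432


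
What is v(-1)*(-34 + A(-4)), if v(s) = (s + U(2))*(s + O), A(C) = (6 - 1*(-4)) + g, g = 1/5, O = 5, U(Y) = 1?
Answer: 0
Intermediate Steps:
g = ⅕ ≈ 0.20000
A(C) = 51/5 (A(C) = (6 - 1*(-4)) + ⅕ = (6 + 4) + ⅕ = 10 + ⅕ = 51/5)
v(s) = (1 + s)*(5 + s) (v(s) = (s + 1)*(s + 5) = (1 + s)*(5 + s))
v(-1)*(-34 + A(-4)) = (5 + (-1)² + 6*(-1))*(-34 + 51/5) = (5 + 1 - 6)*(-119/5) = 0*(-119/5) = 0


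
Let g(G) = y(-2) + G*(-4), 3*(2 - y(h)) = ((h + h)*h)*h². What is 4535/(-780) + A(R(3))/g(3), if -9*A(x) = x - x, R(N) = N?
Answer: -907/156 ≈ -5.8141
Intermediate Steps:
y(h) = 2 - 2*h⁴/3 (y(h) = 2 - (h + h)*h*h²/3 = 2 - (2*h)*h*h²/3 = 2 - 2*h²*h²/3 = 2 - 2*h⁴/3)
A(x) = 0 (A(x) = -(x - x)/9 = -⅑*0 = 0)
g(G) = -26/3 - 4*G (g(G) = (2 - ⅔*(-2)⁴) + G*(-4) = (2 - ⅔*16) - 4*G = (2 - 32/3) - 4*G = -26/3 - 4*G)
4535/(-780) + A(R(3))/g(3) = 4535/(-780) + 0/(-26/3 - 4*3) = 4535*(-1/780) + 0/(-26/3 - 12) = -907/156 + 0/(-62/3) = -907/156 + 0*(-3/62) = -907/156 + 0 = -907/156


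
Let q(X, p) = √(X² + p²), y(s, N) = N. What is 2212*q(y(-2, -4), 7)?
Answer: 2212*√65 ≈ 17834.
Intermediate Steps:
2212*q(y(-2, -4), 7) = 2212*√((-4)² + 7²) = 2212*√(16 + 49) = 2212*√65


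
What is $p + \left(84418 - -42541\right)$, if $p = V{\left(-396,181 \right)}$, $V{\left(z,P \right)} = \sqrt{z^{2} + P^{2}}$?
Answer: $126959 + \sqrt{189577} \approx 1.2739 \cdot 10^{5}$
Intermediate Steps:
$V{\left(z,P \right)} = \sqrt{P^{2} + z^{2}}$
$p = \sqrt{189577}$ ($p = \sqrt{181^{2} + \left(-396\right)^{2}} = \sqrt{32761 + 156816} = \sqrt{189577} \approx 435.4$)
$p + \left(84418 - -42541\right) = \sqrt{189577} + \left(84418 - -42541\right) = \sqrt{189577} + \left(84418 + 42541\right) = \sqrt{189577} + 126959 = 126959 + \sqrt{189577}$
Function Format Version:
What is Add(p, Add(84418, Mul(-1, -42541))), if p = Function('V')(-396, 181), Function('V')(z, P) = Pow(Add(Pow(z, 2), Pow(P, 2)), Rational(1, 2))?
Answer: Add(126959, Pow(189577, Rational(1, 2))) ≈ 1.2739e+5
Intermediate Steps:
Function('V')(z, P) = Pow(Add(Pow(P, 2), Pow(z, 2)), Rational(1, 2))
p = Pow(189577, Rational(1, 2)) (p = Pow(Add(Pow(181, 2), Pow(-396, 2)), Rational(1, 2)) = Pow(Add(32761, 156816), Rational(1, 2)) = Pow(189577, Rational(1, 2)) ≈ 435.40)
Add(p, Add(84418, Mul(-1, -42541))) = Add(Pow(189577, Rational(1, 2)), Add(84418, Mul(-1, -42541))) = Add(Pow(189577, Rational(1, 2)), Add(84418, 42541)) = Add(Pow(189577, Rational(1, 2)), 126959) = Add(126959, Pow(189577, Rational(1, 2)))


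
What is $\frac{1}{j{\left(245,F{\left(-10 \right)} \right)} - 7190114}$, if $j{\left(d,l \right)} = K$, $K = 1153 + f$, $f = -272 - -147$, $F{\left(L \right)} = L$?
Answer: $- \frac{1}{7189086} \approx -1.391 \cdot 10^{-7}$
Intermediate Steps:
$f = -125$ ($f = -272 + 147 = -125$)
$K = 1028$ ($K = 1153 - 125 = 1028$)
$j{\left(d,l \right)} = 1028$
$\frac{1}{j{\left(245,F{\left(-10 \right)} \right)} - 7190114} = \frac{1}{1028 - 7190114} = \frac{1}{-7189086} = - \frac{1}{7189086}$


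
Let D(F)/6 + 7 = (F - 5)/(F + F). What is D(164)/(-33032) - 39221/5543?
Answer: -212434347635/30027805664 ≈ -7.0746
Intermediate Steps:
D(F) = -42 + 3*(-5 + F)/F (D(F) = -42 + 6*((F - 5)/(F + F)) = -42 + 6*((-5 + F)/((2*F))) = -42 + 6*((-5 + F)*(1/(2*F))) = -42 + 6*((-5 + F)/(2*F)) = -42 + 3*(-5 + F)/F)
D(164)/(-33032) - 39221/5543 = (-39 - 15/164)/(-33032) - 39221/5543 = (-39 - 15*1/164)*(-1/33032) - 39221*1/5543 = (-39 - 15/164)*(-1/33032) - 39221/5543 = -6411/164*(-1/33032) - 39221/5543 = 6411/5417248 - 39221/5543 = -212434347635/30027805664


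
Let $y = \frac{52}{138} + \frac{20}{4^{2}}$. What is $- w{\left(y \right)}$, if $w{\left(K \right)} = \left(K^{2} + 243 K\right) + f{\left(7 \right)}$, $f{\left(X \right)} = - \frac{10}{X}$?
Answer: $- \frac{211444171}{533232} \approx -396.53$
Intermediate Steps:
$y = \frac{449}{276}$ ($y = 52 \cdot \frac{1}{138} + \frac{20}{16} = \frac{26}{69} + 20 \cdot \frac{1}{16} = \frac{26}{69} + \frac{5}{4} = \frac{449}{276} \approx 1.6268$)
$w{\left(K \right)} = - \frac{10}{7} + K^{2} + 243 K$ ($w{\left(K \right)} = \left(K^{2} + 243 K\right) - \frac{10}{7} = - \frac{10}{7} + K^{2} + 243 K$)
$- w{\left(y \right)} = - (- \frac{10}{7} + \left(\frac{449}{276}\right)^{2} + 243 \cdot \frac{449}{276}) = - (- \frac{10}{7} + \frac{201601}{76176} + \frac{36369}{92}) = \left(-1\right) \frac{211444171}{533232} = - \frac{211444171}{533232}$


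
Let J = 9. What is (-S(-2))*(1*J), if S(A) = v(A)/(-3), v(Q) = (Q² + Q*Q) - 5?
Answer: 9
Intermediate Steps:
v(Q) = -5 + 2*Q² (v(Q) = (Q² + Q²) - 5 = 2*Q² - 5 = -5 + 2*Q²)
S(A) = 5/3 - 2*A²/3 (S(A) = (-5 + 2*A²)/(-3) = (-5 + 2*A²)*(-⅓) = 5/3 - 2*A²/3)
(-S(-2))*(1*J) = (-(5/3 - ⅔*(-2)²))*(1*9) = -(5/3 - ⅔*4)*9 = -(5/3 - 8/3)*9 = -1*(-1)*9 = 1*9 = 9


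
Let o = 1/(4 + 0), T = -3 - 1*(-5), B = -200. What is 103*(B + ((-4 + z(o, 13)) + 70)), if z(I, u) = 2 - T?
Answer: -13802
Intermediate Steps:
T = 2 (T = -3 + 5 = 2)
o = ¼ (o = 1/4 = ¼ ≈ 0.25000)
z(I, u) = 0 (z(I, u) = 2 - 1*2 = 2 - 2 = 0)
103*(B + ((-4 + z(o, 13)) + 70)) = 103*(-200 + ((-4 + 0) + 70)) = 103*(-200 + (-4 + 70)) = 103*(-200 + 66) = 103*(-134) = -13802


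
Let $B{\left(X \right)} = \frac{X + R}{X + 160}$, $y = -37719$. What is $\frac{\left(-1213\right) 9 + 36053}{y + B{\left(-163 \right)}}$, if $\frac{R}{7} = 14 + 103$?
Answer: $- \frac{75408}{113813} \approx -0.66256$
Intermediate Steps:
$R = 819$ ($R = 7 \left(14 + 103\right) = 7 \cdot 117 = 819$)
$B{\left(X \right)} = \frac{819 + X}{160 + X}$ ($B{\left(X \right)} = \frac{X + 819}{X + 160} = \frac{819 + X}{160 + X}$)
$\frac{\left(-1213\right) 9 + 36053}{y + B{\left(-163 \right)}} = \frac{\left(-1213\right) 9 + 36053}{-37719 + \frac{819 - 163}{160 - 163}} = \frac{-10917 + 36053}{-37719 + \frac{1}{-3} \cdot 656} = \frac{25136}{-37719 - \frac{656}{3}} = \frac{25136}{- \frac{113813}{3}} = 25136 \left(- \frac{3}{113813}\right) = - \frac{75408}{113813}$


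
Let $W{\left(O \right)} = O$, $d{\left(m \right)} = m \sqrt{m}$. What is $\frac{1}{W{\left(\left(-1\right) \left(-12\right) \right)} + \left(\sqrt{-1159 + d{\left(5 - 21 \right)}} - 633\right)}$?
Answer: $- \frac{1}{621 - \sqrt{-1159 - 64 i}} \approx -0.0016079 + 8.8314 \cdot 10^{-5} i$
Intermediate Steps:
$d{\left(m \right)} = m^{\frac{3}{2}}$
$\frac{1}{W{\left(\left(-1\right) \left(-12\right) \right)} + \left(\sqrt{-1159 + d{\left(5 - 21 \right)}} - 633\right)} = \frac{1}{\left(-1\right) \left(-12\right) - \left(633 - \sqrt{-1159 + \left(5 - 21\right)^{\frac{3}{2}}}\right)} = \frac{1}{12 - \left(633 - \sqrt{-1159 + \left(5 - 21\right)^{\frac{3}{2}}}\right)} = \frac{1}{12 - \left(633 - \sqrt{-1159 + \left(-16\right)^{\frac{3}{2}}}\right)} = \frac{1}{12 - \left(633 - \sqrt{-1159 - 64 i}\right)} = \frac{1}{-621 + \sqrt{-1159 - 64 i}}$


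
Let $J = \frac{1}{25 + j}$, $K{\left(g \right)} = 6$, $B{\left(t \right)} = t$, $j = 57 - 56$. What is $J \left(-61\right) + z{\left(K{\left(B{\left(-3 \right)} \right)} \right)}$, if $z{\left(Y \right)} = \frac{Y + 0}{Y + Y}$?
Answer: $- \frac{24}{13} \approx -1.8462$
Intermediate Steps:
$j = 1$
$J = \frac{1}{26}$ ($J = \frac{1}{25 + 1} = \frac{1}{26} \approx 0.038462$)
$z{\left(Y \right)} = \frac{1}{2}$ ($z{\left(Y \right)} = \frac{Y}{2 Y} = Y \frac{1}{2 Y} = \frac{1}{2}$)
$J \left(-61\right) + z{\left(K{\left(B{\left(-3 \right)} \right)} \right)} = \frac{1}{26} \left(-61\right) + \frac{1}{2} = - \frac{61}{26} + \frac{1}{2} = - \frac{24}{13}$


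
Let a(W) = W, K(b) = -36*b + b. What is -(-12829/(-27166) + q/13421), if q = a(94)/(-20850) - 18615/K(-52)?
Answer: -326154525866861/691764106952100 ≈ -0.47148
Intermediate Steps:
K(b) = -35*b
q = -38829383/3794700 (q = 94/(-20850) - 18615/((-35*(-52))) = 94*(-1/20850) - 18615/1820 = -47/10425 - 18615*1/1820 = -47/10425 - 3723/364 = -38829383/3794700 ≈ -10.233)
-(-12829/(-27166) + q/13421) = -(-12829/(-27166) - 38829383/3794700/13421) = -(-12829*(-1/27166) - 38829383/3794700*1/13421) = -(12829/27166 - 38829383/50928668700) = -1*326154525866861/691764106952100 = -326154525866861/691764106952100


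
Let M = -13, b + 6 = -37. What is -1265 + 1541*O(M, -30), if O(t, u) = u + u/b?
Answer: -1996055/43 ≈ -46420.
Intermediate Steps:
b = -43 (b = -6 - 37 = -43)
O(t, u) = 42*u/43 (O(t, u) = u + u/(-43) = u + u*(-1/43) = u - u/43 = 42*u/43)
-1265 + 1541*O(M, -30) = -1265 + 1541*((42/43)*(-30)) = -1265 + 1541*(-1260/43) = -1265 - 1941660/43 = -1996055/43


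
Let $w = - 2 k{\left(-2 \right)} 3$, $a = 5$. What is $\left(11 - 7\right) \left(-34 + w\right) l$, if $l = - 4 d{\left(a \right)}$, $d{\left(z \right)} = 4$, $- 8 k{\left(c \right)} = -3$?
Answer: $2320$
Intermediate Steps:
$k{\left(c \right)} = \frac{3}{8}$ ($k{\left(c \right)} = \left(- \frac{1}{8}\right) \left(-3\right) = \frac{3}{8}$)
$w = - \frac{9}{4}$ ($w = \left(-2\right) \frac{3}{8} \cdot 3 = \left(- \frac{3}{4}\right) 3 = - \frac{9}{4} \approx -2.25$)
$l = -16$ ($l = \left(-4\right) 4 = -16$)
$\left(11 - 7\right) \left(-34 + w\right) l = \left(11 - 7\right) \left(-34 - \frac{9}{4}\right) \left(-16\right) = 4 \left(- \frac{145}{4}\right) \left(-16\right) = \left(-145\right) \left(-16\right) = 2320$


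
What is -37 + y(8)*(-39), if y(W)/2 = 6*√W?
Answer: -37 - 936*√2 ≈ -1360.7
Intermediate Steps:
y(W) = 12*√W (y(W) = 2*(6*√W) = 12*√W)
-37 + y(8)*(-39) = -37 + (12*√8)*(-39) = -37 + (12*(2*√2))*(-39) = -37 + (24*√2)*(-39) = -37 - 936*√2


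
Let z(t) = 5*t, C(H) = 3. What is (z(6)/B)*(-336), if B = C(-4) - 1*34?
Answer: 10080/31 ≈ 325.16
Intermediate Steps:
B = -31 (B = 3 - 1*34 = 3 - 34 = -31)
(z(6)/B)*(-336) = ((5*6)/(-31))*(-336) = (30*(-1/31))*(-336) = -30/31*(-336) = 10080/31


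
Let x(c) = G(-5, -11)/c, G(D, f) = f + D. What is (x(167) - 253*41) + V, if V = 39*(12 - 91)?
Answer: -2246834/167 ≈ -13454.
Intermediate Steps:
G(D, f) = D + f
x(c) = -16/c (x(c) = (-5 - 11)/c = -16/c)
V = -3081 (V = 39*(-79) = -3081)
(x(167) - 253*41) + V = (-16/167 - 253*41) - 3081 = (-16*1/167 - 10373) - 3081 = (-16/167 - 10373) - 3081 = -1732307/167 - 3081 = -2246834/167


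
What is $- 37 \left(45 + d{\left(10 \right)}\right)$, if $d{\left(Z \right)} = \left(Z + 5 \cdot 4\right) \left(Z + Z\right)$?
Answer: $-23865$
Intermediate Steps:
$d{\left(Z \right)} = 2 Z \left(20 + Z\right)$ ($d{\left(Z \right)} = \left(Z + 20\right) 2 Z = \left(20 + Z\right) 2 Z = 2 Z \left(20 + Z\right)$)
$- 37 \left(45 + d{\left(10 \right)}\right) = - 37 \left(45 + 2 \cdot 10 \left(20 + 10\right)\right) = - 37 \left(45 + 2 \cdot 10 \cdot 30\right) = - 37 \left(45 + 600\right) = \left(-37\right) 645 = -23865$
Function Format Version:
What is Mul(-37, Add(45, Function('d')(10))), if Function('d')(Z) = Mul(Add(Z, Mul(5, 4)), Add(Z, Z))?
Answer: -23865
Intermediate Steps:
Function('d')(Z) = Mul(2, Z, Add(20, Z)) (Function('d')(Z) = Mul(Add(Z, 20), Mul(2, Z)) = Mul(Add(20, Z), Mul(2, Z)) = Mul(2, Z, Add(20, Z)))
Mul(-37, Add(45, Function('d')(10))) = Mul(-37, Add(45, Mul(2, 10, Add(20, 10)))) = Mul(-37, Add(45, Mul(2, 10, 30))) = Mul(-37, Add(45, 600)) = Mul(-37, 645) = -23865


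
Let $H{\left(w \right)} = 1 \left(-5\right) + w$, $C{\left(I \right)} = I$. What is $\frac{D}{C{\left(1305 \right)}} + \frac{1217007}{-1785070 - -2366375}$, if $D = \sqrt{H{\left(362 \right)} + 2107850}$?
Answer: $\frac{64053}{30595} + \frac{\sqrt{2108207}}{1305} \approx 3.2062$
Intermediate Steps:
$H{\left(w \right)} = -5 + w$
$D = \sqrt{2108207}$ ($D = \sqrt{\left(-5 + 362\right) + 2107850} = \sqrt{357 + 2107850} = \sqrt{2108207} \approx 1452.0$)
$\frac{D}{C{\left(1305 \right)}} + \frac{1217007}{-1785070 - -2366375} = \frac{\sqrt{2108207}}{1305} + \frac{1217007}{-1785070 - -2366375} = \sqrt{2108207} \cdot \frac{1}{1305} + \frac{1217007}{-1785070 + 2366375} = \frac{\sqrt{2108207}}{1305} + \frac{1217007}{581305} = \frac{\sqrt{2108207}}{1305} + 1217007 \cdot \frac{1}{581305} = \frac{\sqrt{2108207}}{1305} + \frac{64053}{30595} = \frac{64053}{30595} + \frac{\sqrt{2108207}}{1305}$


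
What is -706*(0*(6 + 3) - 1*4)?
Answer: 2824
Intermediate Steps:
-706*(0*(6 + 3) - 1*4) = -706*(0*9 - 4) = -706*(0 - 4) = -706*(-4) = 2824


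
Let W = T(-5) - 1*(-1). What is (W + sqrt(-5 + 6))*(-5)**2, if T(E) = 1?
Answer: 75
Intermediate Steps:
W = 2 (W = 1 - 1*(-1) = 1 + 1 = 2)
(W + sqrt(-5 + 6))*(-5)**2 = (2 + sqrt(-5 + 6))*(-5)**2 = (2 + sqrt(1))*25 = (2 + 1)*25 = 3*25 = 75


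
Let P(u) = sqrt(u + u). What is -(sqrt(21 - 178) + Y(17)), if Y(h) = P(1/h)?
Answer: -sqrt(34)/17 - I*sqrt(157) ≈ -0.343 - 12.53*I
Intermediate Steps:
P(u) = sqrt(2)*sqrt(u) (P(u) = sqrt(2*u) = sqrt(2)*sqrt(u))
Y(h) = sqrt(2)*sqrt(1/h)
-(sqrt(21 - 178) + Y(17)) = -(sqrt(21 - 178) + sqrt(2)*sqrt(1/17)) = -(sqrt(-157) + sqrt(2)*sqrt(1/17)) = -(I*sqrt(157) + sqrt(2)*(sqrt(17)/17)) = -(I*sqrt(157) + sqrt(34)/17) = -(sqrt(34)/17 + I*sqrt(157)) = -sqrt(34)/17 - I*sqrt(157)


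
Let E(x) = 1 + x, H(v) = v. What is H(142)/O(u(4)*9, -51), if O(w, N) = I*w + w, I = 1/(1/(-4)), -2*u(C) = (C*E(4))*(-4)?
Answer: -71/540 ≈ -0.13148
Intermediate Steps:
u(C) = 10*C (u(C) = -C*(1 + 4)*(-4)/2 = -C*5*(-4)/2 = -5*C*(-4)/2 = -(-10)*C = 10*C)
I = -4 (I = 1/(-¼) = -4)
O(w, N) = -3*w (O(w, N) = -4*w + w = -3*w)
H(142)/O(u(4)*9, -51) = 142/((-3*10*4*9)) = 142/((-120*9)) = 142/((-3*360)) = 142/(-1080) = 142*(-1/1080) = -71/540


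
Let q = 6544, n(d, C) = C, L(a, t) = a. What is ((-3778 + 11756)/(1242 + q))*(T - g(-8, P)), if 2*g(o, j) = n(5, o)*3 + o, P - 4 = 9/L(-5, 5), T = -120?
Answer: -414856/3893 ≈ -106.56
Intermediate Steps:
P = 11/5 (P = 4 + 9/(-5) = 4 + 9*(-⅕) = 4 - 9/5 = 11/5 ≈ 2.2000)
g(o, j) = 2*o (g(o, j) = (o*3 + o)/2 = (3*o + o)/2 = (4*o)/2 = 2*o)
((-3778 + 11756)/(1242 + q))*(T - g(-8, P)) = ((-3778 + 11756)/(1242 + 6544))*(-120 - 2*(-8)) = (7978/7786)*(-120 - 1*(-16)) = (7978*(1/7786))*(-120 + 16) = (3989/3893)*(-104) = -414856/3893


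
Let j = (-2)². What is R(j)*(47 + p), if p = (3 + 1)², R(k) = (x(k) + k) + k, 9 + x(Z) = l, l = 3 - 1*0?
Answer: 126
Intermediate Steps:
j = 4
l = 3 (l = 3 + 0 = 3)
x(Z) = -6 (x(Z) = -9 + 3 = -6)
R(k) = -6 + 2*k (R(k) = (-6 + k) + k = -6 + 2*k)
p = 16 (p = 4² = 16)
R(j)*(47 + p) = (-6 + 2*4)*(47 + 16) = (-6 + 8)*63 = 2*63 = 126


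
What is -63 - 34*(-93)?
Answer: 3099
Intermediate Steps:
-63 - 34*(-93) = -63 + 3162 = 3099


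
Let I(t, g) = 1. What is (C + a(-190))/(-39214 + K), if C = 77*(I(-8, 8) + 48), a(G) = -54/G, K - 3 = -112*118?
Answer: -358462/4980565 ≈ -0.071972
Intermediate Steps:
K = -13213 (K = 3 - 112*118 = 3 - 13216 = -13213)
C = 3773 (C = 77*(1 + 48) = 77*49 = 3773)
(C + a(-190))/(-39214 + K) = (3773 - 54/(-190))/(-39214 - 13213) = (3773 - 54*(-1/190))/(-52427) = (3773 + 27/95)*(-1/52427) = (358462/95)*(-1/52427) = -358462/4980565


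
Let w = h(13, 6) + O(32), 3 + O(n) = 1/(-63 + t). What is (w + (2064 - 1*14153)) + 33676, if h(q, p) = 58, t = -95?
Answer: 3419435/158 ≈ 21642.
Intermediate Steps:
O(n) = -475/158 (O(n) = -3 + 1/(-63 - 95) = -3 + 1/(-158) = -3 - 1/158 = -475/158)
w = 8689/158 (w = 58 - 475/158 = 8689/158 ≈ 54.994)
(w + (2064 - 1*14153)) + 33676 = (8689/158 + (2064 - 1*14153)) + 33676 = (8689/158 + (2064 - 14153)) + 33676 = (8689/158 - 12089) + 33676 = -1901373/158 + 33676 = 3419435/158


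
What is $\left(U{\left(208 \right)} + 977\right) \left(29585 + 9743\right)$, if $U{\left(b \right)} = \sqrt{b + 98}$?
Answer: $38423456 + 117984 \sqrt{34} \approx 3.9111 \cdot 10^{7}$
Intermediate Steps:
$U{\left(b \right)} = \sqrt{98 + b}$
$\left(U{\left(208 \right)} + 977\right) \left(29585 + 9743\right) = \left(\sqrt{98 + 208} + 977\right) \left(29585 + 9743\right) = \left(\sqrt{306} + 977\right) 39328 = \left(3 \sqrt{34} + 977\right) 39328 = \left(977 + 3 \sqrt{34}\right) 39328 = 38423456 + 117984 \sqrt{34}$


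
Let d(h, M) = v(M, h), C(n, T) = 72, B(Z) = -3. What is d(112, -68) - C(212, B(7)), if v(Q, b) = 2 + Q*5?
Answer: -410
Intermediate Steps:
v(Q, b) = 2 + 5*Q
d(h, M) = 2 + 5*M
d(112, -68) - C(212, B(7)) = (2 + 5*(-68)) - 1*72 = (2 - 340) - 72 = -338 - 72 = -410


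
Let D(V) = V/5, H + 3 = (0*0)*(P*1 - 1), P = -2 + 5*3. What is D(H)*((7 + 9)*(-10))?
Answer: 96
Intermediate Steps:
P = 13 (P = -2 + 15 = 13)
H = -3 (H = -3 + (0*0)*(13*1 - 1) = -3 + 0*(13 - 1) = -3 + 0*12 = -3 + 0 = -3)
D(V) = V/5 (D(V) = V*(1/5) = V/5)
D(H)*((7 + 9)*(-10)) = ((1/5)*(-3))*((7 + 9)*(-10)) = -48*(-10)/5 = -3/5*(-160) = 96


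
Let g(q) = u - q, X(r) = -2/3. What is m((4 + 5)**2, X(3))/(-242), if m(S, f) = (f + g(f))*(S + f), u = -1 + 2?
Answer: -241/726 ≈ -0.33196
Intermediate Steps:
X(r) = -2/3 (X(r) = -2*1/3 = -2/3)
u = 1
g(q) = 1 - q
m(S, f) = S + f (m(S, f) = (f + (1 - f))*(S + f) = 1*(S + f) = S + f)
m((4 + 5)**2, X(3))/(-242) = ((4 + 5)**2 - 2/3)/(-242) = (9**2 - 2/3)*(-1/242) = (81 - 2/3)*(-1/242) = (241/3)*(-1/242) = -241/726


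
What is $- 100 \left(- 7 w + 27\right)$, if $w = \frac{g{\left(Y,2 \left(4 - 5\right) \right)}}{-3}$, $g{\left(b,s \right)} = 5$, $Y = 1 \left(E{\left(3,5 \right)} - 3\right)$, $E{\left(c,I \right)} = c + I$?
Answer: $- \frac{11600}{3} \approx -3866.7$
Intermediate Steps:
$E{\left(c,I \right)} = I + c$
$Y = 5$ ($Y = 1 \left(\left(5 + 3\right) - 3\right) = 1 \left(8 - 3\right) = 1 \cdot 5 = 5$)
$w = - \frac{5}{3}$ ($w = \frac{5}{-3} = 5 \left(- \frac{1}{3}\right) = - \frac{5}{3} \approx -1.6667$)
$- 100 \left(- 7 w + 27\right) = - 100 \left(\left(-7\right) \left(- \frac{5}{3}\right) + 27\right) = - 100 \left(\frac{35}{3} + 27\right) = \left(-100\right) \frac{116}{3} = - \frac{11600}{3}$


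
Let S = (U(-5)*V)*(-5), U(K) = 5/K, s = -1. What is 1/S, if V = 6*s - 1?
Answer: -1/35 ≈ -0.028571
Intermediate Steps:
V = -7 (V = 6*(-1) - 1 = -6 - 1 = -7)
S = -35 (S = ((5/(-5))*(-7))*(-5) = ((5*(-⅕))*(-7))*(-5) = -1*(-7)*(-5) = 7*(-5) = -35)
1/S = 1/(-35) = -1/35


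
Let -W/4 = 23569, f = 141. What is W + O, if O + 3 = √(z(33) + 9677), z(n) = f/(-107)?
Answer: -94279 + √110776886/107 ≈ -94181.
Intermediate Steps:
W = -94276 (W = -4*23569 = -94276)
z(n) = -141/107 (z(n) = 141/(-107) = 141*(-1/107) = -141/107)
O = -3 + √110776886/107 (O = -3 + √(-141/107 + 9677) = -3 + √(1035298/107) = -3 + √110776886/107 ≈ 95.365)
W + O = -94276 + (-3 + √110776886/107) = -94279 + √110776886/107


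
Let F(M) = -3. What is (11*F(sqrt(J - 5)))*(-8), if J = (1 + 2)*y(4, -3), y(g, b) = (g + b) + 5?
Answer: 264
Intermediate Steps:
y(g, b) = 5 + b + g (y(g, b) = (b + g) + 5 = 5 + b + g)
J = 18 (J = (1 + 2)*(5 - 3 + 4) = 3*6 = 18)
(11*F(sqrt(J - 5)))*(-8) = (11*(-3))*(-8) = -33*(-8) = 264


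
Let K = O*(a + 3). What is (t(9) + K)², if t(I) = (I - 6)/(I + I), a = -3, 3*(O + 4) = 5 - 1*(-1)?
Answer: 1/36 ≈ 0.027778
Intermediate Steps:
O = -2 (O = -4 + (5 - 1*(-1))/3 = -4 + (5 + 1)/3 = -4 + (⅓)*6 = -4 + 2 = -2)
K = 0 (K = -2*(-3 + 3) = -2*0 = 0)
t(I) = (-6 + I)/(2*I) (t(I) = (-6 + I)/((2*I)) = (-6 + I)*(1/(2*I)) = (-6 + I)/(2*I))
(t(9) + K)² = ((½)*(-6 + 9)/9 + 0)² = ((½)*(⅑)*3 + 0)² = (⅙ + 0)² = (⅙)² = 1/36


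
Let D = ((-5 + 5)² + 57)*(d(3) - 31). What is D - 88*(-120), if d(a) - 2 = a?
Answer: 9078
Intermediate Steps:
d(a) = 2 + a
D = -1482 (D = ((-5 + 5)² + 57)*((2 + 3) - 31) = (0² + 57)*(5 - 31) = (0 + 57)*(-26) = 57*(-26) = -1482)
D - 88*(-120) = -1482 - 88*(-120) = -1482 + 10560 = 9078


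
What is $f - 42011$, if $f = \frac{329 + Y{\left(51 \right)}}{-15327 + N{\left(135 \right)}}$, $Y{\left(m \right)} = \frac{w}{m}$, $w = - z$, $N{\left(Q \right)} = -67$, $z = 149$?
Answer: $- \frac{16491300332}{392547} \approx -42011.0$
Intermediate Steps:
$w = -149$ ($w = \left(-1\right) 149 = -149$)
$Y{\left(m \right)} = - \frac{149}{m}$
$f = - \frac{8315}{392547}$ ($f = \frac{329 - \frac{149}{51}}{-15327 - 67} = \frac{329 - \frac{149}{51}}{-15394} = \left(329 - \frac{149}{51}\right) \left(- \frac{1}{15394}\right) = \frac{16630}{51} \left(- \frac{1}{15394}\right) = - \frac{8315}{392547} \approx -0.021182$)
$f - 42011 = - \frac{8315}{392547} - 42011 = - \frac{16491300332}{392547}$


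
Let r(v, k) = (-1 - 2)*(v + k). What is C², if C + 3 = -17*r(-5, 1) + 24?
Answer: 33489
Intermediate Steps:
r(v, k) = -3*k - 3*v (r(v, k) = -3*(k + v) = -3*k - 3*v)
C = -183 (C = -3 + (-17*(-3*1 - 3*(-5)) + 24) = -3 + (-17*(-3 + 15) + 24) = -3 + (-17*12 + 24) = -3 + (-204 + 24) = -3 - 180 = -183)
C² = (-183)² = 33489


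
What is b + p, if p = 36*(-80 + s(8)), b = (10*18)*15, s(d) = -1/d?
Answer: -369/2 ≈ -184.50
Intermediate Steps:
b = 2700 (b = 180*15 = 2700)
p = -5769/2 (p = 36*(-80 - 1/8) = 36*(-641/8) = -5769/2 ≈ -2884.5)
b + p = 2700 - 5769/2 = -369/2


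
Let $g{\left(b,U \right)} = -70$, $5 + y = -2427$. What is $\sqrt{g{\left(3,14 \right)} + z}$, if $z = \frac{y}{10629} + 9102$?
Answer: $\frac{2 \sqrt{28343614994}}{3543} \approx 95.036$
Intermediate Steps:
$y = -2432$ ($y = -5 - 2427 = -2432$)
$z = \frac{96742726}{10629}$ ($z = - \frac{2432}{10629} + 9102 = \frac{96742726}{10629} \approx 9101.8$)
$\sqrt{g{\left(3,14 \right)} + z} = \sqrt{-70 + \frac{96742726}{10629}} = \sqrt{\frac{95998696}{10629}} = \frac{2 \sqrt{28343614994}}{3543}$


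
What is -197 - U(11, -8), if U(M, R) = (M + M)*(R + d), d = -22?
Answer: 463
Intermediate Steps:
U(M, R) = 2*M*(-22 + R) (U(M, R) = (M + M)*(R - 22) = (2*M)*(-22 + R) = 2*M*(-22 + R))
-197 - U(11, -8) = -197 - 2*11*(-22 - 8) = -197 - 2*11*(-30) = -197 - 1*(-660) = -197 + 660 = 463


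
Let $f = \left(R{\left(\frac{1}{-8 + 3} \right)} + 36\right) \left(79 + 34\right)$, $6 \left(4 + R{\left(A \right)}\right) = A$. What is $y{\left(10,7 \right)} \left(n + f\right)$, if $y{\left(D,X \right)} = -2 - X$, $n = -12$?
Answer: $- \frac{324021}{10} \approx -32402.0$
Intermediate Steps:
$R{\left(A \right)} = -4 + \frac{A}{6}$
$f = \frac{108367}{30}$ ($f = \left(\left(-4 + \frac{1}{6 \left(-8 + 3\right)}\right) + 36\right) \left(79 + 34\right) = \left(\left(-4 + \frac{1}{6 \left(-5\right)}\right) + 36\right) 113 = \left(\left(-4 + \frac{1}{6} \left(- \frac{1}{5}\right)\right) + 36\right) 113 = \left(\left(-4 - \frac{1}{30}\right) + 36\right) 113 = \left(- \frac{121}{30} + 36\right) 113 = \frac{959}{30} \cdot 113 = \frac{108367}{30} \approx 3612.2$)
$y{\left(10,7 \right)} \left(n + f\right) = \left(-2 - 7\right) \left(-12 + \frac{108367}{30}\right) = \left(-2 - 7\right) \frac{108007}{30} = \left(-9\right) \frac{108007}{30} = - \frac{324021}{10}$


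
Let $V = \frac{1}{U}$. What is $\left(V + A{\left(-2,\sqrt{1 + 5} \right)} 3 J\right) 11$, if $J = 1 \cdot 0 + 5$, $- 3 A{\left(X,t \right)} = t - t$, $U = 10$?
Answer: $\frac{11}{10} \approx 1.1$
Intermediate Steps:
$A{\left(X,t \right)} = 0$ ($A{\left(X,t \right)} = - \frac{t - t}{3} = \left(- \frac{1}{3}\right) 0 = 0$)
$V = \frac{1}{10} \approx 0.1$
$J = 5$ ($J = 0 + 5 = 5$)
$\left(V + A{\left(-2,\sqrt{1 + 5} \right)} 3 J\right) 11 = \left(\frac{1}{10} + 0 \cdot 3 \cdot 5\right) 11 = \left(\frac{1}{10} + 0 \cdot 5\right) 11 = \left(\frac{1}{10} + 0\right) 11 = \frac{1}{10} \cdot 11 = \frac{11}{10}$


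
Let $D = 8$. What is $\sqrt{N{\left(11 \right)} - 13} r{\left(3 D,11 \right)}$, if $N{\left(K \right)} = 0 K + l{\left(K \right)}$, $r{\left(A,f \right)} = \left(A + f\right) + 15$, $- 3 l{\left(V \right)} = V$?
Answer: $\frac{250 i \sqrt{6}}{3} \approx 204.12 i$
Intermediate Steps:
$l{\left(V \right)} = - \frac{V}{3}$
$r{\left(A,f \right)} = 15 + A + f$
$N{\left(K \right)} = - \frac{K}{3}$ ($N{\left(K \right)} = 0 K - \frac{K}{3} = 0 - \frac{K}{3} = - \frac{K}{3}$)
$\sqrt{N{\left(11 \right)} - 13} r{\left(3 D,11 \right)} = \sqrt{\left(- \frac{1}{3}\right) 11 - 13} \left(15 + 3 \cdot 8 + 11\right) = \sqrt{- \frac{11}{3} - 13} \left(15 + 24 + 11\right) = \sqrt{- \frac{50}{3}} \cdot 50 = \frac{5 i \sqrt{6}}{3} \cdot 50 = \frac{250 i \sqrt{6}}{3}$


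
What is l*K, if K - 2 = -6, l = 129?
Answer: -516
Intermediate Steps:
K = -4 (K = 2 - 6 = -4)
l*K = 129*(-4) = -516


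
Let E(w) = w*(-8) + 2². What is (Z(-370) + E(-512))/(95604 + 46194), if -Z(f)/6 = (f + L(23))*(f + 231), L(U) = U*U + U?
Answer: 77944/70899 ≈ 1.0994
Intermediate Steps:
E(w) = 4 - 8*w (E(w) = -8*w + 4 = 4 - 8*w)
L(U) = U + U² (L(U) = U² + U = U + U²)
Z(f) = -6*(231 + f)*(552 + f) (Z(f) = -6*(f + 23*(1 + 23))*(f + 231) = -6*(f + 23*24)*(231 + f) = -6*(f + 552)*(231 + f) = -6*(552 + f)*(231 + f) = -6*(231 + f)*(552 + f))
(Z(-370) + E(-512))/(95604 + 46194) = ((-765072 - 4698*(-370) - 6*(-370)²) + (4 - 8*(-512)))/(95604 + 46194) = ((-765072 + 1738260 - 6*136900) + (4 + 4096))/141798 = ((-765072 + 1738260 - 821400) + 4100)*(1/141798) = (151788 + 4100)*(1/141798) = 155888*(1/141798) = 77944/70899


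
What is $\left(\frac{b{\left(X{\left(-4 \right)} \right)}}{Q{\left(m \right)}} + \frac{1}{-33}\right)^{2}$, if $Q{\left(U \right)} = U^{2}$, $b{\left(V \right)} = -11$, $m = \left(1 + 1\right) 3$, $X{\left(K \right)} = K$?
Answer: $\frac{17689}{156816} \approx 0.1128$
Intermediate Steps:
$m = 6$ ($m = 2 \cdot 3 = 6$)
$\left(\frac{b{\left(X{\left(-4 \right)} \right)}}{Q{\left(m \right)}} + \frac{1}{-33}\right)^{2} = \left(- \frac{11}{6^{2}} + \frac{1}{-33}\right)^{2} = \left(- \frac{11}{36} - \frac{1}{33}\right)^{2} = \left(- \frac{133}{396}\right)^{2} = \frac{17689}{156816}$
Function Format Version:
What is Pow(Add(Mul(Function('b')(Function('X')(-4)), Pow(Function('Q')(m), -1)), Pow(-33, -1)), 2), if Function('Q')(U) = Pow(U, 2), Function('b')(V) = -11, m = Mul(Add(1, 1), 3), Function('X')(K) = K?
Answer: Rational(17689, 156816) ≈ 0.11280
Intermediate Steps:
m = 6 (m = Mul(2, 3) = 6)
Pow(Add(Mul(Function('b')(Function('X')(-4)), Pow(Function('Q')(m), -1)), Pow(-33, -1)), 2) = Pow(Add(Mul(-11, Pow(Pow(6, 2), -1)), Pow(-33, -1)), 2) = Pow(Add(Mul(-11, Pow(36, -1)), Rational(-1, 33)), 2) = Pow(Add(Mul(-11, Rational(1, 36)), Rational(-1, 33)), 2) = Pow(Add(Rational(-11, 36), Rational(-1, 33)), 2) = Pow(Rational(-133, 396), 2) = Rational(17689, 156816)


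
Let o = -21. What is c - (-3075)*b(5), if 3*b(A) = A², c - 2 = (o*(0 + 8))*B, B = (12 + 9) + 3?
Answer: 21595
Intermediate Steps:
B = 24 (B = 21 + 3 = 24)
c = -4030 (c = 2 - 21*(0 + 8)*24 = 2 - 21*8*24 = 2 - 168*24 = 2 - 4032 = -4030)
b(A) = A²/3
c - (-3075)*b(5) = -4030 - (-3075)*(⅓)*5² = -4030 - (-3075)*(⅓)*25 = -4030 - (-3075)*25/3 = -4030 - 1*(-25625) = -4030 + 25625 = 21595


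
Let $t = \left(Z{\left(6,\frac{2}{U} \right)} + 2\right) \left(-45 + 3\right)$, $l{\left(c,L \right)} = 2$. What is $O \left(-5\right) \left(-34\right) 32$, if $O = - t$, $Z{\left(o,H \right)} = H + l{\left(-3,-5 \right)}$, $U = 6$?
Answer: $990080$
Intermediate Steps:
$Z{\left(o,H \right)} = 2 + H$ ($Z{\left(o,H \right)} = H + 2 = 2 + H$)
$t = -182$ ($t = \left(\left(2 + \frac{2}{6}\right) + 2\right) \left(-45 + 3\right) = \left(\left(2 + 2 \cdot \frac{1}{6}\right) + 2\right) \left(-42\right) = \left(\left(2 + \frac{1}{3}\right) + 2\right) \left(-42\right) = \left(\frac{7}{3} + 2\right) \left(-42\right) = \frac{13}{3} \left(-42\right) = -182$)
$O = 182$ ($O = \left(-1\right) \left(-182\right) = 182$)
$O \left(-5\right) \left(-34\right) 32 = 182 \left(-5\right) \left(-34\right) 32 = 182 \cdot 170 \cdot 32 = 182 \cdot 5440 = 990080$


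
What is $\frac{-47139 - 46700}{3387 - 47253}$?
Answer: $\frac{93839}{43866} \approx 2.1392$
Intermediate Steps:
$\frac{-47139 - 46700}{3387 - 47253} = - \frac{93839}{-43866} = \left(-93839\right) \left(- \frac{1}{43866}\right) = \frac{93839}{43866}$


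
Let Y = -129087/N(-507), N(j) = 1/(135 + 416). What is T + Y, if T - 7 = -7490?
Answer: -71134420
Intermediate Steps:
T = -7483 (T = 7 - 7490 = -7483)
N(j) = 1/551
Y = -71126937 (Y = -129087/1/551 = -129087*551 = -71126937)
T + Y = -7483 - 71126937 = -71134420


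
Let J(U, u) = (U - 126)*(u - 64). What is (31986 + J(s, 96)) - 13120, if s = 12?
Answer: 15218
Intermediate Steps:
J(U, u) = (-126 + U)*(-64 + u)
(31986 + J(s, 96)) - 13120 = (31986 + (8064 - 126*96 - 64*12 + 12*96)) - 13120 = (31986 + (8064 - 12096 - 768 + 1152)) - 13120 = (31986 - 3648) - 13120 = 28338 - 13120 = 15218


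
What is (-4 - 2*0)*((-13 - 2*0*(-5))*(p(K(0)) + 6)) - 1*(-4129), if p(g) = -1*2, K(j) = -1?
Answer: 4337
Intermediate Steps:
p(g) = -2
(-4 - 2*0)*((-13 - 2*0*(-5))*(p(K(0)) + 6)) - 1*(-4129) = (-4 - 2*0)*((-13 - 2*0*(-5))*(-2 + 6)) - 1*(-4129) = (-4 + 0)*((-13 + 0*(-5))*4) + 4129 = -4*(-13 + 0)*4 + 4129 = -(-52)*4 + 4129 = -4*(-52) + 4129 = 208 + 4129 = 4337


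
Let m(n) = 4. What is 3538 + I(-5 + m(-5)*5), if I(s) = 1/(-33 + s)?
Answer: 63683/18 ≈ 3537.9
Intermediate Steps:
3538 + I(-5 + m(-5)*5) = 3538 + 1/(-33 + (-5 + 4*5)) = 3538 + 1/(-33 + (-5 + 20)) = 3538 + 1/(-33 + 15) = 3538 + 1/(-18) = 3538 - 1/18 = 63683/18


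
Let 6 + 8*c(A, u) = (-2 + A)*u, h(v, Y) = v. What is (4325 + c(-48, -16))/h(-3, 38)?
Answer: -5899/4 ≈ -1474.8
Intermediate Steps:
c(A, u) = -¾ + u*(-2 + A)/8 (c(A, u) = -¾ + ((-2 + A)*u)/8 = -¾ + (u*(-2 + A))/8 = -¾ + u*(-2 + A)/8)
(4325 + c(-48, -16))/h(-3, 38) = (4325 + (-¾ - ¼*(-16) + (⅛)*(-48)*(-16)))/(-3) = (4325 + (-¾ + 4 + 96))*(-⅓) = (4325 + 397/4)*(-⅓) = (17697/4)*(-⅓) = -5899/4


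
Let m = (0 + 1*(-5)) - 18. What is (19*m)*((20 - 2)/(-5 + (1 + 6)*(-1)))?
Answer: 1311/2 ≈ 655.50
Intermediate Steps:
m = -23 (m = (0 - 5) - 18 = -5 - 18 = -23)
(19*m)*((20 - 2)/(-5 + (1 + 6)*(-1))) = (19*(-23))*((20 - 2)/(-5 + (1 + 6)*(-1))) = -7866/(-5 + 7*(-1)) = -7866/(-5 - 7) = -7866/(-12) = -7866*(-1)/12 = -437*(-3/2) = 1311/2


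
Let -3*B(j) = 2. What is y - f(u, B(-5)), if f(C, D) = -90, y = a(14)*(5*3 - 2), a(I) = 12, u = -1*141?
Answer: 246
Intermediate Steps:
u = -141
B(j) = -2/3 (B(j) = -1/3*2 = -2/3)
y = 156 (y = 12*(5*3 - 2) = 12*(15 - 2) = 12*13 = 156)
y - f(u, B(-5)) = 156 - 1*(-90) = 156 + 90 = 246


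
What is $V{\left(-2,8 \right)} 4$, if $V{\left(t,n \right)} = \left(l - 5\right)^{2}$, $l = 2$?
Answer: $36$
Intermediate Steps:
$V{\left(t,n \right)} = 9$ ($V{\left(t,n \right)} = \left(2 - 5\right)^{2} = \left(-3\right)^{2} = 9$)
$V{\left(-2,8 \right)} 4 = 9 \cdot 4 = 36$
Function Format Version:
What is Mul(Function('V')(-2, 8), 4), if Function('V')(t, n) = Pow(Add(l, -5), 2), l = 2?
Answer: 36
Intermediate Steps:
Function('V')(t, n) = 9 (Function('V')(t, n) = Pow(Add(2, -5), 2) = Pow(-3, 2) = 9)
Mul(Function('V')(-2, 8), 4) = Mul(9, 4) = 36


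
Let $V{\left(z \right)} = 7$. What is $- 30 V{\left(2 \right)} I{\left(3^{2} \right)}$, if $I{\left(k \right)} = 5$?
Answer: $-1050$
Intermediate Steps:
$- 30 V{\left(2 \right)} I{\left(3^{2} \right)} = \left(-30\right) 7 \cdot 5 = \left(-210\right) 5 = -1050$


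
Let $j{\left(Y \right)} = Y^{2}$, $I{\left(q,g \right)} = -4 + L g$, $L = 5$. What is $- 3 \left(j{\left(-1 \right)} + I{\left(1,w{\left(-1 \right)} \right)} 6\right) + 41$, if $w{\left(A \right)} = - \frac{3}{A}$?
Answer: $-160$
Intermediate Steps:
$I{\left(q,g \right)} = -4 + 5 g$
$- 3 \left(j{\left(-1 \right)} + I{\left(1,w{\left(-1 \right)} \right)} 6\right) + 41 = - 3 \left(\left(-1\right)^{2} + \left(-4 + 5 \left(- \frac{3}{-1}\right)\right) 6\right) + 41 = - 3 \left(1 + \left(-4 + 5 \left(\left(-3\right) \left(-1\right)\right)\right) 6\right) + 41 = - 3 \left(1 + \left(-4 + 5 \cdot 3\right) 6\right) + 41 = - 3 \left(1 + \left(-4 + 15\right) 6\right) + 41 = - 3 \left(1 + 11 \cdot 6\right) + 41 = - 3 \left(1 + 66\right) + 41 = \left(-3\right) 67 + 41 = -201 + 41 = -160$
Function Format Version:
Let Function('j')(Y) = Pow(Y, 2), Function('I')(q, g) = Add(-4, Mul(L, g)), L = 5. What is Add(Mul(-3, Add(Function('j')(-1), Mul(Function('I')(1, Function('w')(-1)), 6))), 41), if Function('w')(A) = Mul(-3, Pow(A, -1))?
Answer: -160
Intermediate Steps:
Function('I')(q, g) = Add(-4, Mul(5, g))
Add(Mul(-3, Add(Function('j')(-1), Mul(Function('I')(1, Function('w')(-1)), 6))), 41) = Add(Mul(-3, Add(Pow(-1, 2), Mul(Add(-4, Mul(5, Mul(-3, Pow(-1, -1)))), 6))), 41) = Add(Mul(-3, Add(1, Mul(Add(-4, Mul(5, Mul(-3, -1))), 6))), 41) = Add(Mul(-3, Add(1, Mul(Add(-4, Mul(5, 3)), 6))), 41) = Add(Mul(-3, Add(1, Mul(Add(-4, 15), 6))), 41) = Add(Mul(-3, Add(1, Mul(11, 6))), 41) = Add(Mul(-3, Add(1, 66)), 41) = Add(Mul(-3, 67), 41) = Add(-201, 41) = -160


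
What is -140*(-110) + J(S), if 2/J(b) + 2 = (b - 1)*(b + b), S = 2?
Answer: 15401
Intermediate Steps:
J(b) = 2/(-2 + 2*b*(-1 + b)) (J(b) = 2/(-2 + (b - 1)*(b + b)) = 2/(-2 + (-1 + b)*(2*b)) = 2/(-2 + 2*b*(-1 + b)))
-140*(-110) + J(S) = -140*(-110) + 1/(-1 + 2² - 1*2) = 15400 + 1/(-1 + 4 - 2) = 15400 + 1/1 = 15400 + 1 = 15401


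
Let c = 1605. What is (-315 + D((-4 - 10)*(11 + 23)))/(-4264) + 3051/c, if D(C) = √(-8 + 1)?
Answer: 4505013/2281240 - I*√7/4264 ≈ 1.9748 - 0.00062049*I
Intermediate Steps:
D(C) = I*√7 (D(C) = √(-7) = I*√7)
(-315 + D((-4 - 10)*(11 + 23)))/(-4264) + 3051/c = (-315 + I*√7)/(-4264) + 3051/1605 = (-315 + I*√7)*(-1/4264) + 3051*(1/1605) = (315/4264 - I*√7/4264) + 1017/535 = 4505013/2281240 - I*√7/4264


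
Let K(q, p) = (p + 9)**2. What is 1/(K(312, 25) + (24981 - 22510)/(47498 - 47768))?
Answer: 270/309649 ≈ 0.00087196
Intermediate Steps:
K(q, p) = (9 + p)**2
1/(K(312, 25) + (24981 - 22510)/(47498 - 47768)) = 1/((9 + 25)**2 + (24981 - 22510)/(47498 - 47768)) = 1/(34**2 + 2471/(-270)) = 1/(1156 + 2471*(-1/270)) = 1/(1156 - 2471/270) = 1/(309649/270) = 270/309649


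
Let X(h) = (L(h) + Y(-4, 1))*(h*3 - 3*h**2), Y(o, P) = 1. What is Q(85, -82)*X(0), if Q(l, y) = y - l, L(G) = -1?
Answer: 0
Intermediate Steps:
X(h) = 0 (X(h) = (-1 + 1)*(h*3 - 3*h**2) = 0*(3*h - 3*h**2) = 0*(-3*h**2 + 3*h) = 0)
Q(85, -82)*X(0) = (-82 - 1*85)*0 = (-82 - 85)*0 = -167*0 = 0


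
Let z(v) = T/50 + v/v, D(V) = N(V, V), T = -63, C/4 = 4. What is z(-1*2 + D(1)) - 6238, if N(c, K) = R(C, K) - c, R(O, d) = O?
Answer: -311913/50 ≈ -6238.3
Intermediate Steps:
C = 16 (C = 4*4 = 16)
N(c, K) = 16 - c
D(V) = 16 - V
z(v) = -13/50 (z(v) = -63/50 + v/v = -63*1/50 + 1 = -63/50 + 1 = -13/50)
z(-1*2 + D(1)) - 6238 = -13/50 - 6238 = -311913/50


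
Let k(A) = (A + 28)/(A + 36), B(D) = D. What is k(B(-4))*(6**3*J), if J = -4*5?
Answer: -3240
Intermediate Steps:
J = -20
k(A) = (28 + A)/(36 + A)
k(B(-4))*(6**3*J) = ((28 - 4)/(36 - 4))*(6**3*(-20)) = (24/32)*(216*(-20)) = ((1/32)*24)*(-4320) = (3/4)*(-4320) = -3240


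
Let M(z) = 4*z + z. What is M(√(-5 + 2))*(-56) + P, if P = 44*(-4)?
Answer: -176 - 280*I*√3 ≈ -176.0 - 484.97*I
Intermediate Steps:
M(z) = 5*z
P = -176
M(√(-5 + 2))*(-56) + P = (5*√(-5 + 2))*(-56) - 176 = (5*√(-3))*(-56) - 176 = (5*(I*√3))*(-56) - 176 = (5*I*√3)*(-56) - 176 = -280*I*√3 - 176 = -176 - 280*I*√3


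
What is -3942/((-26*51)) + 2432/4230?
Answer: 1658291/467415 ≈ 3.5478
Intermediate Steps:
-3942/((-26*51)) + 2432/4230 = -3942/(-1326) + 2432*(1/4230) = -3942*(-1/1326) + 1216/2115 = 657/221 + 1216/2115 = 1658291/467415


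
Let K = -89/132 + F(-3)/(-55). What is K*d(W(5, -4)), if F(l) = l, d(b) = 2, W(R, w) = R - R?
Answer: -409/330 ≈ -1.2394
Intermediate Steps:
W(R, w) = 0
K = -409/660 (K = -89/132 - 3/(-55) = -89*1/132 - 3*(-1/55) = -89/132 + 3/55 = -409/660 ≈ -0.61970)
K*d(W(5, -4)) = -409/660*2 = -409/330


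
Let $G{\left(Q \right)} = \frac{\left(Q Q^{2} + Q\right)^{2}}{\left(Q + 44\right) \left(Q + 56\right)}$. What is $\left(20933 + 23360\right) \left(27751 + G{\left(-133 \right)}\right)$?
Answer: $\frac{35027643779904197}{979} \approx 3.5779 \cdot 10^{13}$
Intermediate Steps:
$G{\left(Q \right)} = \frac{\left(Q + Q^{3}\right)^{2}}{\left(44 + Q\right) \left(56 + Q\right)}$ ($G{\left(Q \right)} = \frac{\left(Q^{3} + Q\right)^{2}}{\left(44 + Q\right) \left(56 + Q\right)} = \left(Q + Q^{3}\right)^{2} \frac{1}{\left(44 + Q\right) \left(56 + Q\right)} = \frac{\left(Q + Q^{3}\right)^{2}}{\left(44 + Q\right) \left(56 + Q\right)}$)
$\left(20933 + 23360\right) \left(27751 + G{\left(-133 \right)}\right) = \left(20933 + 23360\right) \left(27751 + \frac{\left(-133\right)^{2} \left(1 + \left(-133\right)^{2}\right)^{2}}{2464 + \left(-133\right)^{2} + 100 \left(-133\right)}\right) = 44293 \left(27751 + \frac{17689 \left(1 + 17689\right)^{2}}{2464 + 17689 - 13300}\right) = 44293 \left(27751 + \frac{17689 \cdot 17690^{2}}{6853}\right) = 44293 \left(27751 + 17689 \cdot 312936100 \cdot \frac{1}{6853}\right) = 44293 \left(27751 + \frac{790789524700}{979}\right) = 44293 \cdot \frac{790816692929}{979} = \frac{35027643779904197}{979}$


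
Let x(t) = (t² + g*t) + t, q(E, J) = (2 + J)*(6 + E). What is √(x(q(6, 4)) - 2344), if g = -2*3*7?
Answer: 4*I*√7 ≈ 10.583*I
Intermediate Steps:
g = -42 (g = -6*7 = -42)
x(t) = t² - 41*t (x(t) = (t² - 42*t) + t = t² - 41*t)
√(x(q(6, 4)) - 2344) = √((12 + 2*6 + 6*4 + 6*4)*(-41 + (12 + 2*6 + 6*4 + 6*4)) - 2344) = √((12 + 12 + 24 + 24)*(-41 + (12 + 12 + 24 + 24)) - 2344) = √(72*(-41 + 72) - 2344) = √(72*31 - 2344) = √(2232 - 2344) = √(-112) = 4*I*√7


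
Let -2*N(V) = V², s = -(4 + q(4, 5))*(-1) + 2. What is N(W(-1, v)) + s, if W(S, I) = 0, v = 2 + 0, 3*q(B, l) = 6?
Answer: 8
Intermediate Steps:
q(B, l) = 2 (q(B, l) = (⅓)*6 = 2)
v = 2
s = 8 (s = -(4 + 2)*(-1) + 2 = -6*(-1) + 2 = -1*(-6) + 2 = 6 + 2 = 8)
N(V) = -V²/2
N(W(-1, v)) + s = -½*0² + 8 = -½*0 + 8 = 0 + 8 = 8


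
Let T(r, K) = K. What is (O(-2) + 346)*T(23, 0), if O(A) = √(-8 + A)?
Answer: 0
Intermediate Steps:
(O(-2) + 346)*T(23, 0) = (√(-8 - 2) + 346)*0 = (√(-10) + 346)*0 = (I*√10 + 346)*0 = (346 + I*√10)*0 = 0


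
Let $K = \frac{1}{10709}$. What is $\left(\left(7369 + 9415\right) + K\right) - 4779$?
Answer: $\frac{128561546}{10709} \approx 12005.0$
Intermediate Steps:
$K = \frac{1}{10709} \approx 9.3379 \cdot 10^{-5}$
$\left(\left(7369 + 9415\right) + K\right) - 4779 = \left(\left(7369 + 9415\right) + \frac{1}{10709}\right) - 4779 = \left(16784 + \frac{1}{10709}\right) + \left(-12939 + 8160\right) = \frac{179739857}{10709} - 4779 = \frac{128561546}{10709}$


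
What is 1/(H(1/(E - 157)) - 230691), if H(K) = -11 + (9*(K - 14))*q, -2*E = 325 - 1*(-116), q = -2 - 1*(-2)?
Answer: -1/230702 ≈ -4.3346e-6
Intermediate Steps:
q = 0 (q = -2 + 2 = 0)
E = -441/2 (E = -(325 - 1*(-116))/2 = -(325 + 116)/2 = -½*441 = -441/2 ≈ -220.50)
H(K) = -11 (H(K) = -11 + (9*(K - 14))*0 = -11 + (9*(-14 + K))*0 = -11 + (-126 + 9*K)*0 = -11 + 0 = -11)
1/(H(1/(E - 157)) - 230691) = 1/(-11 - 230691) = 1/(-230702) = -1/230702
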